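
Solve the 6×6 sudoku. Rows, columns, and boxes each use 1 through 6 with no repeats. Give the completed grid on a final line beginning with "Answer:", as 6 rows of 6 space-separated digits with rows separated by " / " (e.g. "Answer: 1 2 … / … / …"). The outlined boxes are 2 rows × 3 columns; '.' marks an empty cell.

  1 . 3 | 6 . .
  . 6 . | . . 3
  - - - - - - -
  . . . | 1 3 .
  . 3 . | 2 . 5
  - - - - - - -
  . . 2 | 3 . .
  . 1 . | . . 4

Step 1. [r6c4∈{5}] nothing but 5 survives at r6c4. So r6c4=5.
Step 2. [r6c3∈{6}] nothing but 6 survives at r6c3. So r6c3=6.
Step 3. [r4c5∈{4,6}] in box 4, 4 fits only at r4c5. So r4c5=4.
Step 4. [r1c2∈{2,4,5}] in row 1, 4 fits only at r1c2, so r1c2=4.
Step 5. [r2c3∈{5}] only 5 remains possible at r2c3 ⇒ r2c3=5.
Step 6. [r2c1∈{2}] nothing but 2 survives at r2c1, so r2c1=2.
Step 7. [r5c1∈{4,5}] r5c1 is the only open cell in row 5 admitting 4, so r5c1=4.
Step 8. [r5c5∈{1,6}] col 5 places 6 nowhere but r5c5. So r5c5=6.
Step 9. [r3c1∈{5,6}] col 1 places 5 nowhere but r3c1 ⇒ r3c1=5.
Step 10. [r1c6∈{2}] r1c6's peers cover all but 2. So r1c6=2.
Step 11. [r6c5∈{2}] r6c5 is down to just 2. So r6c5=2.
Step 12. [r2c4∈{4}] only 4 remains possible at r2c4 ⇒ r2c4=4.
Step 13. [r5c6∈{1}] nothing but 1 survives at r5c6 ⇒ r5c6=1.
Step 14. [r3c3∈{4}] r3c3 is down to just 4 ⇒ r3c3=4.
Step 15. [r1c5∈{5}] only 5 remains possible at r1c5, so r1c5=5.
Step 16. [r4c3∈{1}] r4c3's peers cover all but 1, so r4c3=1.
Step 17. [r6c1∈{3}] r6c1's peers cover all but 3 ⇒ r6c1=3.
Step 18. [r3c2∈{2}] r3c2's peers cover all but 2, so r3c2=2.
Step 19. [r2c5∈{1}] only 1 remains possible at r2c5, so r2c5=1.
Step 20. [r5c2∈{5}] only 5 remains possible at r5c2 ⇒ r5c2=5.
Step 21. [r3c6∈{6}] only 6 remains possible at r3c6 ⇒ r3c6=6.
Step 22. [r4c1∈{6}] r4c1's peers cover all but 6. So r4c1=6.

Answer: 1 4 3 6 5 2 / 2 6 5 4 1 3 / 5 2 4 1 3 6 / 6 3 1 2 4 5 / 4 5 2 3 6 1 / 3 1 6 5 2 4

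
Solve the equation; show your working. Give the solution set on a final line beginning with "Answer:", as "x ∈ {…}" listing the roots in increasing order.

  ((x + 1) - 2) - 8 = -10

Step 1. [((x + 1) - 2) - 8 = -10] -8 is outermost — add 8 both sides ⇒ sub: (x + 1) - 2 = -2.
Step 2. [(x + 1) - 2 = -2] peel the -2: add 2 from each side, so sub: x + 1 = 0.
Step 3. [x + 1 = 0] peel the +1: subtract 1 from each side ⇒ sub: x = -1.

Answer: x ∈ {-1}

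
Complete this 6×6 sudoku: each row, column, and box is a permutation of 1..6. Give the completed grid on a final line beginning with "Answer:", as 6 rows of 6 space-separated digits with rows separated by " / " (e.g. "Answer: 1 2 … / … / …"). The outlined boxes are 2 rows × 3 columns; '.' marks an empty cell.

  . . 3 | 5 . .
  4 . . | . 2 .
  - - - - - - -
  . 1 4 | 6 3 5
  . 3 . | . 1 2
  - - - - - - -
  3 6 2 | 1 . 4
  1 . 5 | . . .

Step 1. [r4c3∈{6}] only 6 remains possible at r4c3, so r4c3=6.
Step 2. [r2c6∈{1,3,6}] row 2 places 6 nowhere but r2c6. So r2c6=6.
Step 3. [r3c1∈{2}] only 2 remains possible at r3c1. So r3c1=2.
Step 4. [r6c6∈{3}] r6c6 has the single candidate 3 ⇒ r6c6=3.
Step 5. [r2c2∈{5}] r2c2 is down to just 5, so r2c2=5.
Step 6. [r6c5∈{6}] r6c5's peers cover all but 6 ⇒ r6c5=6.
Step 7. [r1c5∈{4}] only 4 remains possible at r1c5, so r1c5=4.
Step 8. [r1c1∈{6}] only 6 remains possible at r1c1, so r1c1=6.
Step 9. [r6c2∈{4}] r6c2 is down to just 4 ⇒ r6c2=4.
Step 10. [r1c2∈{2}] only 2 remains possible at r1c2. So r1c2=2.
Step 11. [r4c4∈{4}] r4c4's peers cover all but 4. So r4c4=4.
Step 12. [r1c6∈{1}] nothing but 1 survives at r1c6, so r1c6=1.
Step 13. [r6c4∈{2}] only 2 remains possible at r6c4. So r6c4=2.
Step 14. [r4c1∈{5}] nothing but 5 survives at r4c1 ⇒ r4c1=5.
Step 15. [r5c5∈{5}] r5c5 is down to just 5. So r5c5=5.
Step 16. [r2c4∈{3}] only 3 remains possible at r2c4, so r2c4=3.
Step 17. [r2c3∈{1}] r2c3 has the single candidate 1. So r2c3=1.

Answer: 6 2 3 5 4 1 / 4 5 1 3 2 6 / 2 1 4 6 3 5 / 5 3 6 4 1 2 / 3 6 2 1 5 4 / 1 4 5 2 6 3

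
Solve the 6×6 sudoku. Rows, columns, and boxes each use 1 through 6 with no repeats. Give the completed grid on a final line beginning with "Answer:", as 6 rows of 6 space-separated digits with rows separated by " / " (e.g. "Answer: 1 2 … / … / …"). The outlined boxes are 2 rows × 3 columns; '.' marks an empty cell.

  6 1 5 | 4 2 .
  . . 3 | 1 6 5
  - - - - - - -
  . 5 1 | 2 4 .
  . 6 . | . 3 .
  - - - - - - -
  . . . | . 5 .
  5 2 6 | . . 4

Step 1. [r5c2∈{3,4}] in col 2, 3 fits only at r5c2 ⇒ r5c2=3.
Step 2. [r5c6∈{1,2,6}] row 5 places 2 nowhere but r5c6 ⇒ r5c6=2.
Step 3. [r4c3∈{2,4}] in col 3, 2 fits only at r4c3, so r4c3=2.
Step 4. [r4c1∈{4}] r4c1 is down to just 4. So r4c1=4.
Step 5. [r2c1∈{2}] only 2 remains possible at r2c1 ⇒ r2c1=2.
Step 6. [r5c1∈{1}] nothing but 1 survives at r5c1. So r5c1=1.
Step 7. [r4c4∈{5}] nothing but 5 survives at r4c4, so r4c4=5.
Step 8. [r6c4∈{3}] r6c4 is down to just 3 ⇒ r6c4=3.
Step 9. [r3c6∈{6}] r3c6 has the single candidate 6. So r3c6=6.
Step 10. [r1c6∈{3}] r1c6 has the single candidate 3, so r1c6=3.
Step 11. [r5c4∈{6}] r5c4's peers cover all but 6. So r5c4=6.
Step 12. [r2c2∈{4}] nothing but 4 survives at r2c2. So r2c2=4.
Step 13. [r5c3∈{4}] nothing but 4 survives at r5c3, so r5c3=4.
Step 14. [r3c1∈{3}] only 3 remains possible at r3c1. So r3c1=3.
Step 15. [r6c5∈{1}] nothing but 1 survives at r6c5. So r6c5=1.
Step 16. [r4c6∈{1}] only 1 remains possible at r4c6, so r4c6=1.

Answer: 6 1 5 4 2 3 / 2 4 3 1 6 5 / 3 5 1 2 4 6 / 4 6 2 5 3 1 / 1 3 4 6 5 2 / 5 2 6 3 1 4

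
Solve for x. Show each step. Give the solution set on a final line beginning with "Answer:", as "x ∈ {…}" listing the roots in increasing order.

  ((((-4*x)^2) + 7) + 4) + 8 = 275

Step 1. [((((-4*x)^2) + 7) + 4) + 8 = 275] 8 comes off first (subtract 8) ⇒ sub: (((-4*x)^2) + 7) + 4 = 267.
Step 2. [(((-4*x)^2) + 7) + 4 = 267] subtract 4: x sits inside (… + 4), so sub: ((-4*x)^2) + 7 = 263.
Step 3. [((-4*x)^2) + 7 = 263] subtract 7: x sits inside (… + 7), so sub: (-4*x)^2 = 256.
Step 4. [(-4*x)^2 = 256] √ both sides: 256 ≥ 0 gives two branches, so sqrt: -4*x = 16 or -16.
Step 5. [-4*x = 16 or -16] LHS = -4·(…); ÷-4 both sides, so div: x = -4 or 4.

Answer: x ∈ {-4, 4}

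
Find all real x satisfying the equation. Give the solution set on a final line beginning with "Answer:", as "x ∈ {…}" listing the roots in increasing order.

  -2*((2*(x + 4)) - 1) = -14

Step 1. [-2*((2*(x + 4)) - 1) = -14] -2·(inner) — divide through by -2 ⇒ div: (2*(x + 4)) - 1 = 7.
Step 2. [(2*(x + 4)) - 1 = 7] 1 comes off first (add 1), so sub: 2*(x + 4) = 8.
Step 3. [2*(x + 4) = 8] divide by the outer 2 ⇒ div: x + 4 = 4.
Step 4. [x + 4 = 4] 4 comes off first (subtract 4), so sub: x = 0.

Answer: x ∈ {0}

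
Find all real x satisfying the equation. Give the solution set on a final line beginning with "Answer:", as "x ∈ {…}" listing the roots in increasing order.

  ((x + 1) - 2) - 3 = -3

Step 1. [((x + 1) - 2) - 3 = -3] add 3: x sits inside (… - 3). So sub: (x + 1) - 2 = 0.
Step 2. [(x + 1) - 2 = 0] the outer -2 inverts by adding 2. So sub: x + 1 = 2.
Step 3. [x + 1 = 2] subtract 1: x sits inside (… + 1). So sub: x = 1.

Answer: x ∈ {1}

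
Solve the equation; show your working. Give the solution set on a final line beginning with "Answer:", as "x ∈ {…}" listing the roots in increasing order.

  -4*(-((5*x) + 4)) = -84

Step 1. [-4*(-((5*x) + 4)) = -84] divide by the outer -4, so div: -((5*x) + 4) = 21.
Step 2. [-((5*x) + 4) = 21] flip signs both sides ⇒ neg: (5*x) + 4 = -21.
Step 3. [(5*x) + 4 = -21] 4 comes off first (subtract 4), so sub: 5*x = -25.
Step 4. [5*x = -25] divide by the outer 5. So div: x = -5.

Answer: x ∈ {-5}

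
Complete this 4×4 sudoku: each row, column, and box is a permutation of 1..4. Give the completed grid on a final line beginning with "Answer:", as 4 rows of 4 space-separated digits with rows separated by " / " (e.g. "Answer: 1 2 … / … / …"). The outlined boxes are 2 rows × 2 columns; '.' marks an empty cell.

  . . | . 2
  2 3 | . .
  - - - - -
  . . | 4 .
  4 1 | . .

Step 1. [r1c3∈{1,3}] r1c3 is the only open cell in row 1 admitting 3 ⇒ r1c3=3.
Step 2. [r3c4∈{1,3}] 1 has one home in row 3: r3c4, so r3c4=1.
Step 3. [r4c3∈{2}] nothing but 2 survives at r4c3 ⇒ r4c3=2.
Step 4. [r4c4∈{3}] r4c4 is down to just 3 ⇒ r4c4=3.
Step 5. [r3c2∈{2}] r3c2's peers cover all but 2. So r3c2=2.
Step 6. [r1c2∈{4}] r1c2 is down to just 4. So r1c2=4.
Step 7. [r2c3∈{1}] r2c3 is down to just 1. So r2c3=1.
Step 8. [r1c1∈{1}] r1c1 is down to just 1. So r1c1=1.
Step 9. [r3c1∈{3}] r3c1's peers cover all but 3, so r3c1=3.
Step 10. [r2c4∈{4}] r2c4 has the single candidate 4. So r2c4=4.

Answer: 1 4 3 2 / 2 3 1 4 / 3 2 4 1 / 4 1 2 3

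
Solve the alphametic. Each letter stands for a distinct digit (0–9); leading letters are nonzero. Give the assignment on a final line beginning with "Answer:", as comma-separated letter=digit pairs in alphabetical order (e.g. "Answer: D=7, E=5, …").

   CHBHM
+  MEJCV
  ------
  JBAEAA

Step 1. [col 1: M + V ≡ A (mod 10)] no forcing yet in column 1 (carry-in 0); A=0 is free and consistent — try it, so A=0.
Step 2. [col 1: M + V ≡ A (mod 10)] column 1 (M + V ≡ A (mod 10), carry-in 0) doesn't pin V yet; pick V=2 and continue, so V=2.
Step 3. [J] adding two 5-digit numbers gives at most 5+1 digits, and here it does — J is that final carry and must be 1. So J=1.
Step 4. [col 1: M + V ≡ A (mod 10)] in column 1 we have M+V≡A with carry-in 0; given V=2, A=0 and digits 0,1,2 already taken and all letters distinct, that pins M to 8 ⇒ M=8.
Step 5. [col 2: H + C ≡ A (mod 10)] column 2 (H + C ≡ A (mod 10), carry-in 1) doesn't pin C yet; pick C=6 and continue ⇒ C=6.
Step 6. [col 2: H + C ≡ A (mod 10)] column 2 reads H+C+carry(1)=A with C=6, A=0; with digits 0,1,2,6,8 already taken and all letters distinct, the only value for H is 3 ⇒ H=3.
Step 7. [col 3: B + J ≡ E (mod 10)] several values work for B in column 3 (B + J ≡ E (mod 10), carry-in 1); try B=5 ⇒ B=5.
Step 8. [col 3: B + J ≡ E (mod 10)] column 3: given B=5, J=1, carry-in 1, and digits 0,1,2,3,5,6,8 already taken and all letters distinct, B+J≡E (mod 10) forces E=7 ⇒ E=7.

Answer: A=0, B=5, C=6, E=7, H=3, J=1, M=8, V=2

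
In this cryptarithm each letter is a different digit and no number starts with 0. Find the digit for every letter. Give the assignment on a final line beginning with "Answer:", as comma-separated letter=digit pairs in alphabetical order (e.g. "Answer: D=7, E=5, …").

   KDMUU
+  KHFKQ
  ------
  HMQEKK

Step 1. [col 1: U + Q ≡ K (mod 10)] U=9 is one option consistent with column 1 (U + Q ≡ K (mod 10), carry-in 0) — take it, so U=9.
Step 2. [col 1: U + Q ≡ K (mod 10)] Q=8 is one option consistent with column 1 (U + Q ≡ K (mod 10), carry-in 0) — take it. So Q=8.
Step 3. [col 1: U + Q ≡ K (mod 10)] column 1 reads U+Q+carry(0)=K with U=9, Q=8; with digits 8,9 already taken and all letters distinct, the only value for K is 7 ⇒ K=7.
Step 4. [col 3: M + F ≡ E (mod 10)] several values work for F in column 3 (M + F ≡ E (mod 10), carry-in 1); try F=5 ⇒ F=5.
Step 5. [col 3: M + F ≡ E (mod 10)] column 3 (M + F ≡ E (mod 10), carry-in 1) doesn't pin M yet; pick M=4 and continue ⇒ M=4.
Step 6. [col 3: M + F ≡ E (mod 10)] in column 3 we have M+F≡E with carry-in 1; given M=4, F=5 and digits 4,5,7,8,9 already taken and all letters distinct, that pins E to 0. So E=0.
Step 7. [col 4: D + H ≡ Q (mod 10)] column 4 (D + H ≡ Q (mod 10), carry-in 1) doesn't pin H yet; pick H=1 and continue ⇒ H=1.
Step 8. [col 4: D + H ≡ Q (mod 10)] from column 4 (H=1, Q=8, carry-in 1, digits 0,1,4,5,7,8,9 already taken and all letters distinct): D must equal 6. So D=6.

Answer: D=6, E=0, F=5, H=1, K=7, M=4, Q=8, U=9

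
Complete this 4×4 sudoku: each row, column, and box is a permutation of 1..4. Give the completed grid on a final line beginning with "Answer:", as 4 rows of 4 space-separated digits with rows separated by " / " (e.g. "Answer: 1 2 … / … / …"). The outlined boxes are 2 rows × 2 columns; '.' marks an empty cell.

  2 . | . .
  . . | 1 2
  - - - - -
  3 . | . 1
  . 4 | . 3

Step 1. [r3c3∈{2,4}] 4 has one home in row 3: r3c3. So r3c3=4.
Step 2. [r1c3∈{3}] r1c3 is down to just 3. So r1c3=3.
Step 3. [r2c2∈{3}] r2c2 has the single candidate 3 ⇒ r2c2=3.
Step 4. [r4c1∈{1}] only 1 remains possible at r4c1 ⇒ r4c1=1.
Step 5. [r2c1∈{4}] r2c1 is down to just 4 ⇒ r2c1=4.
Step 6. [r1c2∈{1}] r1c2 has the single candidate 1 ⇒ r1c2=1.
Step 7. [r1c4∈{4}] r1c4 has the single candidate 4, so r1c4=4.
Step 8. [r4c3∈{2}] only 2 remains possible at r4c3 ⇒ r4c3=2.
Step 9. [r3c2∈{2}] r3c2 is down to just 2 ⇒ r3c2=2.

Answer: 2 1 3 4 / 4 3 1 2 / 3 2 4 1 / 1 4 2 3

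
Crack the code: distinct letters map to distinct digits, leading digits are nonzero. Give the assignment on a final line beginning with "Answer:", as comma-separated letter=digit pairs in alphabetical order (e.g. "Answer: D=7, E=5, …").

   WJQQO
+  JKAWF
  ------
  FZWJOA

Step 1. [col 1: O + F ≡ A (mod 10)] A=6 is one option consistent with column 1 (O + F ≡ A (mod 10), carry-in 0) — take it. So A=6.
Step 2. [col 1: O + F ≡ A (mod 10)] several values work for O in column 1 (O + F ≡ A (mod 10), carry-in 0); try O=5 ⇒ O=5.
Step 3. [col 1: O + F ≡ A (mod 10)] column 1: given O=5, A=6, carry-in 0, and digits 5,6 already taken and all letters distinct, O+F≡A (mod 10) forces F=1, so F=1.
Step 4. [col 2: Q + W ≡ O (mod 10)] no forcing yet in column 2 (carry-in 0); Q=7 is free and consistent — try it ⇒ Q=7.
Step 5. [col 2: Q + W ≡ O (mod 10)] in column 2 we have Q+W≡O with carry-in 0; given Q=7, O=5 and digits 1,5,6,7 already taken and all letters distinct, that pins W to 8. So W=8.
Step 6. [col 3: Q + A ≡ J (mod 10)] column 3 reads Q+A+carry(1)=J with Q=7, A=6; with digits 1,5,6,7,8 already taken and all letters distinct, the only value for J is 4, so J=4.
Step 7. [col 4: J + K ≡ W (mod 10)] in column 4 we have J+K≡W with carry-in 1; given J=4, W=8 and digits 1,4,5,6,7,8 already taken and all letters distinct, that pins K to 3. So K=3.
Step 8. [col 5: W + J ≡ Z (mod 10)] from column 5 (W=8, J=4, carry-in 0, digits 1,3,4,5,6,7,8 already taken and all letters distinct): Z must equal 2, so Z=2.

Answer: A=6, F=1, J=4, K=3, O=5, Q=7, W=8, Z=2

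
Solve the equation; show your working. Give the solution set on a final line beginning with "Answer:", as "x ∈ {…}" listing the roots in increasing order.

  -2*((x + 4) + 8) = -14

Step 1. [-2*((x + 4) + 8) = -14] LHS = -2·(…); ÷-2 both sides, so div: (x + 4) + 8 = 7.
Step 2. [(x + 4) + 8 = 7] the outer +8 inverts by subtracting 8. So sub: x + 4 = -1.
Step 3. [x + 4 = -1] subtract 4: x sits inside (… + 4). So sub: x = -5.

Answer: x ∈ {-5}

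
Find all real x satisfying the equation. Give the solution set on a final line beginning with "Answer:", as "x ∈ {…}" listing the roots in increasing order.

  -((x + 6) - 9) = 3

Step 1. [-((x + 6) - 9) = 3] leading − — multiply by −1. So neg: (x + 6) - 9 = -3.
Step 2. [(x + 6) - 9 = -3] the outer -9 inverts by adding 9, so sub: x + 6 = 6.
Step 3. [x + 6 = 6] subtract 6: x sits inside (… + 6), so sub: x = 0.

Answer: x ∈ {0}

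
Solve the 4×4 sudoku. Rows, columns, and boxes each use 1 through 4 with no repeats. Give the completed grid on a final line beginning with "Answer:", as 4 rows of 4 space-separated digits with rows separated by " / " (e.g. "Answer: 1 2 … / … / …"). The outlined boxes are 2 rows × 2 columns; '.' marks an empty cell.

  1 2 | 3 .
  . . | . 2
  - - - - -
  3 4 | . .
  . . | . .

Step 1. [r2c3∈{1,4}] r2c3 is the only open cell in row 2 admitting 1. So r2c3=1.
Step 2. [r4c4∈{1,3,4}] r4c4 is the only open cell in row 4 admitting 3 ⇒ r4c4=3.
Step 3. [r4c1∈{2}] nothing but 2 survives at r4c1, so r4c1=2.
Step 4. [r3c3∈{2}] nothing but 2 survives at r3c3. So r3c3=2.
Step 5. [r2c2∈{3}] r2c2 is down to just 3, so r2c2=3.
Step 6. [r1c4∈{4}] nothing but 4 survives at r1c4 ⇒ r1c4=4.
Step 7. [r4c3∈{4}] r4c3 is down to just 4 ⇒ r4c3=4.
Step 8. [r4c2∈{1}] nothing but 1 survives at r4c2, so r4c2=1.
Step 9. [r2c1∈{4}] r2c1's peers cover all but 4 ⇒ r2c1=4.
Step 10. [r3c4∈{1}] r3c4 is down to just 1, so r3c4=1.

Answer: 1 2 3 4 / 4 3 1 2 / 3 4 2 1 / 2 1 4 3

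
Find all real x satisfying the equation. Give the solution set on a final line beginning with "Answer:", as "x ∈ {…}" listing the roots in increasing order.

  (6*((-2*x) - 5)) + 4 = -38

Step 1. [(6*((-2*x) - 5)) + 4 = -38] the outer +4 inverts by subtracting 4, so sub: 6*((-2*x) - 5) = -42.
Step 2. [6*((-2*x) - 5) = -42] 6·(inner) — divide through by 6, so div: (-2*x) - 5 = -7.
Step 3. [(-2*x) - 5 = -7] 5 comes off first (add 5), so sub: -2*x = -2.
Step 4. [-2*x = -2] divide by the outer -2 ⇒ div: x = 1.

Answer: x ∈ {1}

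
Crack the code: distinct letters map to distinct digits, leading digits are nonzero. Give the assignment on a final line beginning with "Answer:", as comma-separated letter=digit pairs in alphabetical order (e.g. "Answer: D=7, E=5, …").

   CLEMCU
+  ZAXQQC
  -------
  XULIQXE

Step 1. [col 1: U + C ≡ E (mod 10)] no forcing yet in column 1 (carry-in 0); C=7 is free and consistent — try it, so C=7.
Step 2. [X] the sum has 7 digits but both addends have 6; that extra leading digit X is the final carry, namely 1, so X=1.
Step 3. [col 1: U + C ≡ E (mod 10)] no forcing yet in column 1 (carry-in 0); U=5 is free and consistent — try it, so U=5.
Step 4. [col 1: U + C ≡ E (mod 10)] in column 1 we have U+C≡E with carry-in 0; given U=5, C=7 and digits 1,5,7 already taken and all letters distinct, that pins E to 2, so E=2.
Step 5. [col 2: C + Q ≡ X (mod 10)] column 2 reads C+Q+carry(1)=X with C=7, X=1; with digits 1,2,5,7 already taken and all letters distinct, the only value for Q is 3 ⇒ Q=3.
Step 6. [col 3: M + Q ≡ Q (mod 10)] in column 3 we have M+Q≡Q with carry-in 1; given Q=3 and digits 1,2,3,5,7 already taken and all letters distinct, that pins M to 9 ⇒ M=9.
Step 7. [col 4: E + X ≡ I (mod 10)] column 4: given E=2, X=1, carry-in 1, and digits 1,2,3,5,7,9 already taken and all letters distinct, E+X≡I (mod 10) forces I=4. So I=4.
Step 8. [col 5: L + A ≡ L (mod 10)] from column 5 (nothing yet, carry-in 0, digits 1,2,3,4,5,7,9 already taken and all letters distinct): A must equal 0. So A=0.
Step 9. [col 5: L + A ≡ L (mod 10)] L=6 is one option consistent with column 5 (L + A ≡ L (mod 10), carry-in 0) — take it, so L=6.
Step 10. [col 6: C + Z ≡ U (mod 10)] column 6: given C=7, U=5, carry-in 0, and digits 0,1,2,3,4,5,6,7,9 already taken and all letters distinct, C+Z≡U (mod 10) forces Z=8 ⇒ Z=8.

Answer: A=0, C=7, E=2, I=4, L=6, M=9, Q=3, U=5, X=1, Z=8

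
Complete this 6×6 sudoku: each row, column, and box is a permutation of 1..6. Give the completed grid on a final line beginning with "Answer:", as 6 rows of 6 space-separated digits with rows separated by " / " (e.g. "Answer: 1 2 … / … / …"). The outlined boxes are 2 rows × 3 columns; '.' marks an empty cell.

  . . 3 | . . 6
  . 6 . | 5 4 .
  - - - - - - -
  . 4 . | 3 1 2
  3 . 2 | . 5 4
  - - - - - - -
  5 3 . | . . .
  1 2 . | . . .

Step 1. [r1c5∈{2}] only 2 remains possible at r1c5. So r1c5=2.
Step 2. [r5c5∈{6}] r5c5 has the single candidate 6, so r5c5=6.
Step 3. [r1c4∈{1}] r1c4 is down to just 1 ⇒ r1c4=1.
Step 4. [r6c4∈{4}] nothing but 4 survives at r6c4. So r6c4=4.
Step 5. [r3c3∈{5,6}] r3c3 is the only open cell in row 3 admitting 5, so r3c3=5.
Step 6. [r6c5∈{3}] nothing but 3 survives at r6c5, so r6c5=3.
Step 7. [r2c1∈{2}] only 2 remains possible at r2c1. So r2c1=2.
Step 8. [r5c4∈{2}] nothing but 2 survives at r5c4 ⇒ r5c4=2.
Step 9. [r6c6∈{5}] nothing but 5 survives at r6c6 ⇒ r6c6=5.
Step 10. [r2c6∈{3}] r2c6's peers cover all but 3. So r2c6=3.
Step 11. [r1c2∈{5}] r1c2 has the single candidate 5 ⇒ r1c2=5.
Step 12. [r1c1∈{4}] r1c1's peers cover all but 4. So r1c1=4.
Step 13. [r3c1∈{6}] r3c1's peers cover all but 6 ⇒ r3c1=6.
Step 14. [r6c3∈{6}] r6c3 is down to just 6, so r6c3=6.
Step 15. [r4c2∈{1}] r4c2 is down to just 1, so r4c2=1.
Step 16. [r4c4∈{6}] nothing but 6 survives at r4c4. So r4c4=6.
Step 17. [r2c3∈{1}] only 1 remains possible at r2c3, so r2c3=1.
Step 18. [r5c6∈{1}] nothing but 1 survives at r5c6. So r5c6=1.
Step 19. [r5c3∈{4}] nothing but 4 survives at r5c3. So r5c3=4.

Answer: 4 5 3 1 2 6 / 2 6 1 5 4 3 / 6 4 5 3 1 2 / 3 1 2 6 5 4 / 5 3 4 2 6 1 / 1 2 6 4 3 5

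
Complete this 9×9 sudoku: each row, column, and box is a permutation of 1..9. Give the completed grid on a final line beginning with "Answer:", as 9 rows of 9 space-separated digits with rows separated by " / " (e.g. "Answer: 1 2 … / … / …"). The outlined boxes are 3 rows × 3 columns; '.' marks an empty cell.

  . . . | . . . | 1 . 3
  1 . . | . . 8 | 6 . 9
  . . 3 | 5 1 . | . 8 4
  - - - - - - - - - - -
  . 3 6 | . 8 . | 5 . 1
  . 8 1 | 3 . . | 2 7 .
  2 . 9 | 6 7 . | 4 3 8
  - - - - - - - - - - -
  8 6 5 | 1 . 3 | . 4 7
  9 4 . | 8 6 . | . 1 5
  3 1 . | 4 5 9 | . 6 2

Step 1. [r8c3∈{2,7}] across box 7, 2 lands solely at r8c3. So r8c3=2.
Step 2. [r6c2∈{5}] r6c2's peers cover all but 5 ⇒ r6c2=5.
Step 3. [r1c1∈{4,5,6,7}] in col 1, 5 fits only at r1c1 ⇒ r1c1=5.
Step 4. [r1c8∈{2}] only 2 remains possible at r1c8, so r1c8=2.
Step 5. [r3c2∈{2,7,9}] across row 3, 9 lands solely at r3c2. So r3c2=9.
Step 6. [r1c2∈{7}] only 7 remains possible at r1c2, so r1c2=7.
Step 7. [r3c6∈{2,6,7}] row 3 places 2 nowhere but r3c6. So r3c6=2.
Step 8. [r4c6∈{4}] nothing but 4 survives at r4c6. So r4c6=4.
Step 9. [r5c5∈{9}] nothing but 9 survives at r5c5 ⇒ r5c5=9.
Step 10. [r2c3∈{4}] r2c3 is down to just 4 ⇒ r2c3=4.
Step 11. [r2c8∈{5}] r2c8 has the single candidate 5, so r2c8=5.
Step 12. [r7c7∈{9}] nothing but 9 survives at r7c7 ⇒ r7c7=9.
Step 13. [r4c1∈{7}] r4c1 has the single candidate 7. So r4c1=7.
Step 14. [r5c6∈{5}] r5c6's peers cover all but 5, so r5c6=5.
Step 15. [r2c2∈{2}] r2c2 has the single candidate 2, so r2c2=2.
Step 16. [r5c9∈{6}] nothing but 6 survives at r5c9, so r5c9=6.
Step 17. [r3c1∈{6}] r3c1 is down to just 6, so r3c1=6.
Step 18. [r2c4∈{7}] nothing but 7 survives at r2c4 ⇒ r2c4=7.
Step 19. [r9c3∈{7}] r9c3's peers cover all but 7 ⇒ r9c3=7.
Step 20. [r9c7∈{8}] r9c7 has the single candidate 8 ⇒ r9c7=8.
Step 21. [r1c3∈{8}] only 8 remains possible at r1c3, so r1c3=8.
Step 22. [r8c6∈{7}] only 7 remains possible at r8c6. So r8c6=7.
Step 23. [r4c4∈{2}] nothing but 2 survives at r4c4 ⇒ r4c4=2.
Step 24. [r3c7∈{7}] nothing but 7 survives at r3c7, so r3c7=7.
Step 25. [r8c7∈{3}] only 3 remains possible at r8c7, so r8c7=3.
Step 26. [r7c5∈{2}] r7c5 is down to just 2. So r7c5=2.
Step 27. [r1c4∈{9}] nothing but 9 survives at r1c4 ⇒ r1c4=9.
Step 28. [r2c5∈{3}] only 3 remains possible at r2c5, so r2c5=3.
Step 29. [r4c8∈{9}] only 9 remains possible at r4c8, so r4c8=9.
Step 30. [r1c6∈{6}] only 6 remains possible at r1c6. So r1c6=6.
Step 31. [r1c5∈{4}] r1c5 has the single candidate 4 ⇒ r1c5=4.
Step 32. [r5c1∈{4}] r5c1 is down to just 4. So r5c1=4.
Step 33. [r6c6∈{1}] nothing but 1 survives at r6c6, so r6c6=1.

Answer: 5 7 8 9 4 6 1 2 3 / 1 2 4 7 3 8 6 5 9 / 6 9 3 5 1 2 7 8 4 / 7 3 6 2 8 4 5 9 1 / 4 8 1 3 9 5 2 7 6 / 2 5 9 6 7 1 4 3 8 / 8 6 5 1 2 3 9 4 7 / 9 4 2 8 6 7 3 1 5 / 3 1 7 4 5 9 8 6 2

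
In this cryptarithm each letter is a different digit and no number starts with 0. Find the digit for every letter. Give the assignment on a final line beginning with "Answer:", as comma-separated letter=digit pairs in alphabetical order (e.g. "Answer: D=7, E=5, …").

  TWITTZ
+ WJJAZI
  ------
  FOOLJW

Step 1. [col 1: Z + I ≡ W (mod 10)] column 1 (Z + I ≡ W (mod 10), carry-in 0) doesn't pin I yet; pick I=2 and continue. So I=2.
Step 2. [col 1: Z + I ≡ W (mod 10)] no forcing yet in column 1 (carry-in 0); Z=1 is free and consistent — try it ⇒ Z=1.
Step 3. [col 1: Z + I ≡ W (mod 10)] in column 1 we have Z+I≡W with carry-in 0; given Z=1, I=2 and digits 1,2 already taken and all letters distinct, that pins W to 3. So W=3.
Step 4. [col 2: T + Z ≡ J (mod 10)] J=5 is one option consistent with column 2 (T + Z ≡ J (mod 10), carry-in 0) — take it ⇒ J=5.
Step 5. [col 2: T + Z ≡ J (mod 10)] column 2 reads T+Z+carry(0)=J with Z=1, J=5; with digits 1,2,3,5 already taken and all letters distinct, the only value for T is 4. So T=4.
Step 6. [col 3: T + A ≡ L (mod 10)] column 3: given T=4, carry-in 0, and digits 1,2,3,4,5 already taken and all letters distinct, T+A≡L (mod 10) forces A=6 ⇒ A=6.
Step 7. [col 3: T + A ≡ L (mod 10)] in column 3 we have T+A≡L with carry-in 0; given T=4, A=6 and digits 1,2,3,4,5,6 already taken and all letters distinct, that pins L to 0. So L=0.
Step 8. [col 4: I + J ≡ O (mod 10)] from column 4 (I=2, J=5, carry-in 1, digits 0,1,2,3,4,5,6 already taken and all letters distinct): O must equal 8. So O=8.
Step 9. [col 6: T + W ≡ F (mod 10)] from column 6 (T=4, W=3, carry-in 0, digits 0,1,2,3,4,5,6,8 already taken and all letters distinct): F must equal 7, so F=7.

Answer: A=6, F=7, I=2, J=5, L=0, O=8, T=4, W=3, Z=1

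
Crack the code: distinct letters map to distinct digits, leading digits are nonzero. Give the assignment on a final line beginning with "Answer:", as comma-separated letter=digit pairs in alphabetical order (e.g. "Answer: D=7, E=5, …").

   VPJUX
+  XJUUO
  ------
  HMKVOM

Step 1. [col 1: X + O ≡ M (mod 10)] no forcing yet in column 1 (carry-in 0); O=3 is free and consistent — try it, so O=3.
Step 2. [H] H is the leading digit of a 6-digit sum of two 5-digit numbers; the final carry is exactly 1 ⇒ H=1.
Step 3. [col 1: X + O ≡ M (mod 10)] no forcing yet in column 1 (carry-in 0); X=7 is free and consistent — try it, so X=7.
Step 4. [col 1: X + O ≡ M (mod 10)] in column 1 we have X+O≡M with carry-in 0; given X=7, O=3 and digits 1,3,7 already taken and all letters distinct, that pins M to 0 ⇒ M=0.
Step 5. [col 2: U + U ≡ O (mod 10)] from column 2 (O=3, carry-in 1, digits 0,1,3,7 already taken and all letters distinct): U must equal 6 ⇒ U=6.
Step 6. [col 3: J + U ≡ V (mod 10)] several values work for V in column 3 (J + U ≡ V (mod 10), carry-in 1); try V=2 ⇒ V=2.
Step 7. [col 3: J + U ≡ V (mod 10)] in column 3 we have J+U≡V with carry-in 1; given U=6, V=2 and digits 0,1,2,3,6,7 already taken and all letters distinct, that pins J to 5 ⇒ J=5.
Step 8. [col 4: P + J ≡ K (mod 10)] in column 4 we have P+J≡K with carry-in 1; given J=5 and digits 0,1,2,3,5,6,7 already taken and all letters distinct, that pins P to 8. So P=8.
Step 9. [col 4: P + J ≡ K (mod 10)] column 4 reads P+J+carry(1)=K with P=8, J=5; with digits 0,1,2,3,5,6,7,8 already taken and all letters distinct, the only value for K is 4, so K=4.

Answer: H=1, J=5, K=4, M=0, O=3, P=8, U=6, V=2, X=7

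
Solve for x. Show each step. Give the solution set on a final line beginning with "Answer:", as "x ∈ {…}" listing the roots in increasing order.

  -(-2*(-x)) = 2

Step 1. [-(-2*(-x)) = 2] LHS negated; negate both sides. So neg: -2*(-x) = -2.
Step 2. [-2*(-x) = -2] leading coefficient -2: divide by -2, so div: -x = 1.
Step 3. [-x = 1] flip signs both sides ⇒ neg: x = -1.

Answer: x ∈ {-1}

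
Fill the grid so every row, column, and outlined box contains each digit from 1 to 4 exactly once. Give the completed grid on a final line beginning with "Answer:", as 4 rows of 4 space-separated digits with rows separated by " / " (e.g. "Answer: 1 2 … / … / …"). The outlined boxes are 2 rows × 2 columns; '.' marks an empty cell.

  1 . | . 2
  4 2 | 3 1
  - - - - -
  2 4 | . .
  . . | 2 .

Step 1. [r4c1∈{3}] only 3 remains possible at r4c1, so r4c1=3.
Step 2. [r3c3∈{1}] r3c3 is down to just 1, so r3c3=1.
Step 3. [r1c2∈{3}] r1c2 has the single candidate 3 ⇒ r1c2=3.
Step 4. [r3c4∈{3}] r3c4's peers cover all but 3. So r3c4=3.
Step 5. [r1c3∈{4}] r1c3's peers cover all but 4, so r1c3=4.
Step 6. [r4c4∈{4}] nothing but 4 survives at r4c4, so r4c4=4.
Step 7. [r4c2∈{1}] only 1 remains possible at r4c2 ⇒ r4c2=1.

Answer: 1 3 4 2 / 4 2 3 1 / 2 4 1 3 / 3 1 2 4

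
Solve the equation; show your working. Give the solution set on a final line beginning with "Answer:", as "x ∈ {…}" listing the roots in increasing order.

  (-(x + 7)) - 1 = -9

Step 1. [(-(x + 7)) - 1 = -9] peel the -1: add 1 from each side. So sub: -(x + 7) = -8.
Step 2. [-(x + 7) = -8] LHS negated; negate both sides, so neg: x + 7 = 8.
Step 3. [x + 7 = 8] +7 is outermost — subtract 7 both sides ⇒ sub: x = 1.

Answer: x ∈ {1}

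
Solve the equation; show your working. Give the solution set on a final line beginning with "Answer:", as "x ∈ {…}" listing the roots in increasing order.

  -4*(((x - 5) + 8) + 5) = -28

Step 1. [-4*(((x - 5) + 8) + 5) = -28] -4 out front; divide by -4, so div: ((x - 5) + 8) + 5 = 7.
Step 2. [((x - 5) + 8) + 5 = 7] the outer +5 inverts by subtracting 5, so sub: (x - 5) + 8 = 2.
Step 3. [(x - 5) + 8 = 2] +8 is outermost — subtract 8 both sides, so sub: x - 5 = -6.
Step 4. [x - 5 = -6] the outer -5 inverts by adding 5. So sub: x = -1.

Answer: x ∈ {-1}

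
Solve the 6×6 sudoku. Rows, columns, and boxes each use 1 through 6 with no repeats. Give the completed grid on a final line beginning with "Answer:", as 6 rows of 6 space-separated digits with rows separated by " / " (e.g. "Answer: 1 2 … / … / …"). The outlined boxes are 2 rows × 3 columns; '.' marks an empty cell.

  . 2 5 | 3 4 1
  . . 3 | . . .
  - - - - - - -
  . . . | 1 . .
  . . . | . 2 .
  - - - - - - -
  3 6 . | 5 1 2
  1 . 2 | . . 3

Step 1. [r4c2∈{1,3,4,5}] in row 4, 3 fits only at r4c2, so r4c2=3.
Step 2. [r3c1∈{2,4,5,6}] 2 has one home in row 3: r3c1 ⇒ r3c1=2.
Step 3. [r4c1∈{4,5,6}] across col 1, 5 lands solely at r4c1. So r4c1=5.
Step 4. [r3c2∈{4}] nothing but 4 survives at r3c2, so r3c2=4.
Step 5. [r3c3∈{6}] r3c3 is down to just 6. So r3c3=6.
Step 6. [r6c5∈{6}] r6c5's peers cover all but 6, so r6c5=6.
Step 7. [r3c6∈{5}] only 5 remains possible at r3c6, so r3c6=5.
Step 8. [r2c6∈{6}] r2c6 has the single candidate 6. So r2c6=6.
Step 9. [r4c6∈{4}] r4c6 has the single candidate 4 ⇒ r4c6=4.
Step 10. [r2c5∈{5}] r2c5's peers cover all but 5. So r2c5=5.
Step 11. [r3c5∈{3}] r3c5 has the single candidate 3. So r3c5=3.
Step 12. [r1c1∈{6}] nothing but 6 survives at r1c1, so r1c1=6.
Step 13. [r6c2∈{5}] nothing but 5 survives at r6c2 ⇒ r6c2=5.
Step 14. [r2c2∈{1}] r2c2 has the single candidate 1, so r2c2=1.
Step 15. [r5c3∈{4}] only 4 remains possible at r5c3. So r5c3=4.
Step 16. [r2c4∈{2}] r2c4's peers cover all but 2 ⇒ r2c4=2.
Step 17. [r2c1∈{4}] r2c1 is down to just 4. So r2c1=4.
Step 18. [r4c3∈{1}] r4c3 is down to just 1. So r4c3=1.
Step 19. [r4c4∈{6}] only 6 remains possible at r4c4, so r4c4=6.
Step 20. [r6c4∈{4}] r6c4's peers cover all but 4 ⇒ r6c4=4.

Answer: 6 2 5 3 4 1 / 4 1 3 2 5 6 / 2 4 6 1 3 5 / 5 3 1 6 2 4 / 3 6 4 5 1 2 / 1 5 2 4 6 3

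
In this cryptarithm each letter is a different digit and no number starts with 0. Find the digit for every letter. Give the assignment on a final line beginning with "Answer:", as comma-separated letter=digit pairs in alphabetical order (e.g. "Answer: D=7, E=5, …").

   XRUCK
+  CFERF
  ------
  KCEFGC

Step 1. [col 1: K + F ≡ C (mod 10)] column 1 (K + F ≡ C (mod 10), carry-in 0) doesn't pin K yet; pick K=1 and continue, so K=1.
Step 2. [col 1: K + F ≡ C (mod 10)] C=8 is one option consistent with column 1 (K + F ≡ C (mod 10), carry-in 0) — take it ⇒ C=8.
Step 3. [col 1: K + F ≡ C (mod 10)] in column 1 we have K+F≡C with carry-in 0; given K=1, C=8 and digits 1,8 already taken and all letters distinct, that pins F to 7 ⇒ F=7.
Step 4. [col 2: C + R ≡ G (mod 10)] column 2 (C + R ≡ G (mod 10), carry-in 0) doesn't pin G yet; pick G=3 and continue, so G=3.
Step 5. [col 2: C + R ≡ G (mod 10)] in column 2 we have C+R≡G with carry-in 0; given C=8, G=3 and digits 1,3,7,8 already taken and all letters distinct, that pins R to 5. So R=5.
Step 6. [col 3: U + E ≡ F (mod 10)] E=2 is one option consistent with column 3 (U + E ≡ F (mod 10), carry-in 1) — take it. So E=2.
Step 7. [col 3: U + E ≡ F (mod 10)] in column 3 we have U+E≡F with carry-in 1; given E=2, F=7 and digits 1,2,3,5,7,8 already taken and all letters distinct, that pins U to 4, so U=4.
Step 8. [col 5: X + C ≡ C (mod 10)] in column 5 we have X+C≡C with carry-in 1; given C=8 and digits 1,2,3,4,5,7,8 already taken and all letters distinct, that pins X to 9. So X=9.

Answer: C=8, E=2, F=7, G=3, K=1, R=5, U=4, X=9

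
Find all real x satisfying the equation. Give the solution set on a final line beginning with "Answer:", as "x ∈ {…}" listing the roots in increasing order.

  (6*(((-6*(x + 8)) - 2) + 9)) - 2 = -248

Step 1. [(6*(((-6*(x + 8)) - 2) + 9)) - 2 = -248] peel the -2: add 2 from each side, so sub: 6*(((-6*(x + 8)) - 2) + 9) = -246.
Step 2. [6*(((-6*(x + 8)) - 2) + 9) = -246] LHS = 6·(…); ÷6 both sides, so div: ((-6*(x + 8)) - 2) + 9 = -41.
Step 3. [((-6*(x + 8)) - 2) + 9 = -41] subtract 9: x sits inside (… + 9). So sub: (-6*(x + 8)) - 2 = -50.
Step 4. [(-6*(x + 8)) - 2 = -50] -2 is outermost — add 2 both sides, so sub: -6*(x + 8) = -48.
Step 5. [-6*(x + 8) = -48] leading coefficient -6: divide by -6 ⇒ div: x + 8 = 8.
Step 6. [x + 8 = 8] the outer +8 inverts by subtracting 8. So sub: x = 0.

Answer: x ∈ {0}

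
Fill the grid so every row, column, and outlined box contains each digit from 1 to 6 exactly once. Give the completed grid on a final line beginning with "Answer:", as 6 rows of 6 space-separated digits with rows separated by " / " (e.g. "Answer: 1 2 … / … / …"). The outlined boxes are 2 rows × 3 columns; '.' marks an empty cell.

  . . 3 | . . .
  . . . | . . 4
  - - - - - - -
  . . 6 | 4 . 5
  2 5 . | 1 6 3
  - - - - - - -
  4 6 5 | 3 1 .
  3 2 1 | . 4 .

Step 1. [r2c2∈{1}] nothing but 1 survives at r2c2, so r2c2=1.
Step 2. [r6c4∈{5,6}] row 6 places 5 nowhere but r6c4, so r6c4=5.
Step 3. [r3c5∈{2}] r3c5 is down to just 2 ⇒ r3c5=2.
Step 4. [r1c5∈{5}] r1c5's peers cover all but 5 ⇒ r1c5=5.
Step 5. [r1c1∈{6}] nothing but 6 survives at r1c1. So r1c1=6.
Step 6. [r1c4∈{2}] r1c4 has the single candidate 2. So r1c4=2.
Step 7. [r2c3∈{2}] nothing but 2 survives at r2c3. So r2c3=2.
Step 8. [r4c3∈{4}] r4c3 is down to just 4. So r4c3=4.
Step 9. [r6c6∈{6}] nothing but 6 survives at r6c6 ⇒ r6c6=6.
Step 10. [r2c4∈{6}] r2c4 has the single candidate 6, so r2c4=6.
Step 11. [r3c1∈{1}] nothing but 1 survives at r3c1, so r3c1=1.
Step 12. [r2c1∈{5}] nothing but 5 survives at r2c1, so r2c1=5.
Step 13. [r3c2∈{3}] only 3 remains possible at r3c2. So r3c2=3.
Step 14. [r1c2∈{4}] r1c2 is down to just 4 ⇒ r1c2=4.
Step 15. [r5c6∈{2}] nothing but 2 survives at r5c6, so r5c6=2.
Step 16. [r1c6∈{1}] r1c6 is down to just 1, so r1c6=1.
Step 17. [r2c5∈{3}] r2c5 has the single candidate 3. So r2c5=3.

Answer: 6 4 3 2 5 1 / 5 1 2 6 3 4 / 1 3 6 4 2 5 / 2 5 4 1 6 3 / 4 6 5 3 1 2 / 3 2 1 5 4 6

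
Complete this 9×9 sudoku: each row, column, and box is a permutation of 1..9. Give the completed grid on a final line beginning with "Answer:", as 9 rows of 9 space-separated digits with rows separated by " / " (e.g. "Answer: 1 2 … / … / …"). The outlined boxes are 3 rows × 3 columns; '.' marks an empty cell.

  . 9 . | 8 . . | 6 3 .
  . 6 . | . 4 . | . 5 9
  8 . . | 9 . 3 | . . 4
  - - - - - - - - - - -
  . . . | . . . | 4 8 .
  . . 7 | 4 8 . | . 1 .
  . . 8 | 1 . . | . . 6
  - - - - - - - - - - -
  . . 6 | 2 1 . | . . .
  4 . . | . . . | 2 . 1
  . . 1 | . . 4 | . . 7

Step 1. [r2c4∈{7}] r2c4's peers cover all but 7, so r2c4=7.
Step 2. [r1c9∈{2}] only 2 remains possible at r1c9. So r1c9=2.
Step 3. [r1c5∈{5}] r1c5 is down to just 5. So r1c5=5.
Step 4. [r6c8∈{2,7,9}] in col 8, 2 fits only at r6c8, so r6c8=2.
Step 5. [r7c9∈{3,5,8}] 8 has one home in col 9: r7c9 ⇒ r7c9=8.
Step 6. [r6c7∈{3,5,7,9}] across box 6, 7 lands solely at r6c7, so r6c7=7.
Step 7. [r5c7∈{3,5,9}] across box 6, 9 lands solely at r5c7. So r5c7=9.
Step 8. [r8c6∈{5,6,7,8,9}] across col 6, 8 lands solely at r8c6 ⇒ r8c6=8.
Step 9. [r3c5∈{2,6}] in row 3, 6 fits only at r3c5 ⇒ r3c5=6.
Step 10. [r4c5∈{2,3,7,9}] 2 has one home in col 5: r4c5, so r4c5=2.
Step 11. [r8c5∈{3,7,9}] in col 5, 7 fits only at r8c5. So r8c5=7.
Step 12. [r2c6∈{1,2}] col 6 places 2 nowhere but r2c6. So r2c6=2.
Step 13. [r4c6∈{5,6,7,9}] 7 has one home in row 4: r4c6, so r4c6=7.
Step 14. [r1c1∈{1,7}] row 1 places 7 nowhere but r1c1 ⇒ r1c1=7.
Step 15. [r2c3∈{3}] r2c3 is down to just 3. So r2c3=3.
Step 16. [r2c1∈{1}] nothing but 1 survives at r2c1, so r2c1=1.
Step 17. [r5c6∈{5,6}] 6 has one home in col 6: r5c6. So r5c6=6.
Step 18. [r4c1∈{3,5,6,9}] 6 has one home in row 4: r4c1. So r4c1=6.
Step 19. [r4c3∈{5,9}] in row 4, 9 fits only at r4c3, so r4c3=9.
Step 20. [r8c3∈{5}] nothing but 5 survives at r8c3 ⇒ r8c3=5.
Step 21. [r8c2∈{3}] r8c2 is down to just 3 ⇒ r8c2=3.
Step 22. [r3c2∈{2,5}] row 3 places 5 nowhere but r3c2. So r3c2=5.
Step 23. [r7c1∈{9}] nothing but 9 survives at r7c1. So r7c1=9.
Step 24. [r9c5∈{3,9}] box 8 places 9 nowhere but r9c5 ⇒ r9c5=9.
Step 25. [r9c4∈{3,5,6}] in box 8, 3 fits only at r9c4, so r9c4=3.
Step 26. [r5c2∈{2}] r5c2's peers cover all but 2 ⇒ r5c2=2.
Step 27. [r7c6∈{5}] r7c6's peers cover all but 5, so r7c6=5.
Step 28. [r4c9∈{3,5}] r4c9 is the only open cell in row 4 admitting 3 ⇒ r4c9=3.
Step 29. [r6c1∈{3,5}] r6c1 is the only open cell in row 6 admitting 5, so r6c1=5.
Step 30. [r8c8∈{6,9}] row 8 places 9 nowhere but r8c8, so r8c8=9.
Step 31. [r6c2∈{4}] r6c2 is down to just 4. So r6c2=4.
Step 32. [r1c3∈{4}] r1c3 has the single candidate 4 ⇒ r1c3=4.
Step 33. [r9c8∈{6}] r9c8 has the single candidate 6, so r9c8=6.
Step 34. [r7c2∈{7}] only 7 remains possible at r7c2, so r7c2=7.
Step 35. [r8c4∈{6}] only 6 remains possible at r8c4 ⇒ r8c4=6.
Step 36. [r1c6∈{1}] r1c6 has the single candidate 1, so r1c6=1.
Step 37. [r7c7∈{3}] nothing but 3 survives at r7c7 ⇒ r7c7=3.
Step 38. [r6c5∈{3}] only 3 remains possible at r6c5, so r6c5=3.
Step 39. [r5c1∈{3}] r5c1 has the single candidate 3, so r5c1=3.
Step 40. [r9c2∈{8}] only 8 remains possible at r9c2. So r9c2=8.
Step 41. [r4c2∈{1}] only 1 remains possible at r4c2. So r4c2=1.
Step 42. [r3c8∈{7}] only 7 remains possible at r3c8. So r3c8=7.
Step 43. [r9c7∈{5}] r9c7 is down to just 5, so r9c7=5.
Step 44. [r3c7∈{1}] only 1 remains possible at r3c7. So r3c7=1.
Step 45. [r4c4∈{5}] nothing but 5 survives at r4c4, so r4c4=5.
Step 46. [r2c7∈{8}] r2c7 has the single candidate 8, so r2c7=8.
Step 47. [r7c8∈{4}] r7c8 has the single candidate 4, so r7c8=4.
Step 48. [r6c6∈{9}] r6c6's peers cover all but 9, so r6c6=9.
Step 49. [r9c1∈{2}] r9c1 is down to just 2. So r9c1=2.
Step 50. [r3c3∈{2}] r3c3 is down to just 2. So r3c3=2.
Step 51. [r5c9∈{5}] nothing but 5 survives at r5c9, so r5c9=5.

Answer: 7 9 4 8 5 1 6 3 2 / 1 6 3 7 4 2 8 5 9 / 8 5 2 9 6 3 1 7 4 / 6 1 9 5 2 7 4 8 3 / 3 2 7 4 8 6 9 1 5 / 5 4 8 1 3 9 7 2 6 / 9 7 6 2 1 5 3 4 8 / 4 3 5 6 7 8 2 9 1 / 2 8 1 3 9 4 5 6 7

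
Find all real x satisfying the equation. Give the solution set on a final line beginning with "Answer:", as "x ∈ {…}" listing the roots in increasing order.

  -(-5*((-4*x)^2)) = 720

Step 1. [-(-5*((-4*x)^2)) = 720] leading − — multiply by −1. So neg: -5*((-4*x)^2) = -720.
Step 2. [-5*((-4*x)^2) = -720] LHS = -5·(…); ÷-5 both sides ⇒ div: (-4*x)^2 = 144.
Step 3. [(-4*x)^2 = 144] LHS squared, RHS 144 ≥ 0: apply √ (±) ⇒ sqrt: -4*x = 12 or -12.
Step 4. [-4*x = 12 or -12] -4 out front; divide by -4 ⇒ div: x = -3 or 3.

Answer: x ∈ {-3, 3}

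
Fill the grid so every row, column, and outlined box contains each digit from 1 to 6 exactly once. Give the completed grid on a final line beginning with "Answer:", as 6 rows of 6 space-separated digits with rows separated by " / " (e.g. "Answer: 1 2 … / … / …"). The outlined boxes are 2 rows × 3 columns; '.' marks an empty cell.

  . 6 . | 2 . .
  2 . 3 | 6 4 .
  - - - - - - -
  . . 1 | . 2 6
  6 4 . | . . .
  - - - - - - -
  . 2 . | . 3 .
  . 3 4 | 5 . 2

Step 1. [r1c3∈{5}] r1c3's peers cover all but 5. So r1c3=5.
Step 2. [r1c5∈{1}] nothing but 1 survives at r1c5, so r1c5=1.
Step 3. [r3c1∈{3,5}] across col 1, 3 lands solely at r3c1, so r3c1=3.
Step 4. [r5c6∈{1,4}] across col 6, 4 lands solely at r5c6. So r5c6=4.
Step 5. [r4c6∈{1,3,5}] in col 6, 1 fits only at r4c6 ⇒ r4c6=1.
Step 6. [r5c1∈{1,5}] r5c1 is the only open cell in row 5 admitting 5, so r5c1=5.
Step 7. [r4c4∈{3}] r4c4's peers cover all but 3, so r4c4=3.
Step 8. [r3c2∈{5}] nothing but 5 survives at r3c2 ⇒ r3c2=5.
Step 9. [r5c3∈{6}] r5c3 is down to just 6, so r5c3=6.
Step 10. [r2c2∈{1}] r2c2 is down to just 1. So r2c2=1.
Step 11. [r6c5∈{6}] r6c5's peers cover all but 6, so r6c5=6.
Step 12. [r4c3∈{2}] r4c3 is down to just 2, so r4c3=2.
Step 13. [r4c5∈{5}] r4c5 is down to just 5, so r4c5=5.
Step 14. [r2c6∈{5}] r2c6 has the single candidate 5 ⇒ r2c6=5.
Step 15. [r6c1∈{1}] nothing but 1 survives at r6c1 ⇒ r6c1=1.
Step 16. [r1c1∈{4}] only 4 remains possible at r1c1. So r1c1=4.
Step 17. [r5c4∈{1}] nothing but 1 survives at r5c4. So r5c4=1.
Step 18. [r3c4∈{4}] nothing but 4 survives at r3c4 ⇒ r3c4=4.
Step 19. [r1c6∈{3}] r1c6's peers cover all but 3 ⇒ r1c6=3.

Answer: 4 6 5 2 1 3 / 2 1 3 6 4 5 / 3 5 1 4 2 6 / 6 4 2 3 5 1 / 5 2 6 1 3 4 / 1 3 4 5 6 2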